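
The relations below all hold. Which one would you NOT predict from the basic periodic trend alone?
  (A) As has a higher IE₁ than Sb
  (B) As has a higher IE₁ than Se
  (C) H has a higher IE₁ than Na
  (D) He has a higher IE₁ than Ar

(B)

The general trend: IE₁ increases across a period and decreases down a group.
(A) As (period 4, group 15) vs Sb (period 5, group 15): the stated order agrees with the simple trend.
(B) As (period 4, group 15) vs Se (period 4, group 16): the stated order contradicts the simple trend.
(C) H (period 1, group 1) vs Na (period 3, group 1): the stated order agrees with the simple trend.
(D) He (period 1, group 18) vs Ar (period 3, group 18): the stated order agrees with the simple trend.
The exception is (B): Se (4p⁴) ionizes more easily than half-filled As (4p³).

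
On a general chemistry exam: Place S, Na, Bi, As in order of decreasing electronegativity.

S > As > Bi > Na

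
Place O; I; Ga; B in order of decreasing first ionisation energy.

IE₁ increases left→right with effective nuclear charge and decreases top→bottom as the valence shell moves farther out.
These span different periods and groups, so the two trends combine.
B > Ga: B sits above Ga in group 13, so the down-group effect alone puts B higher.
I > B: period and group pull opposite ways; the across-period shift dominates (1008 vs 801 kJ/mol).
O > I: the two effects oppose for this pair; the down-group effect wins (1314 vs 1008 kJ/mol).
Approximate values (kJ/mol): B 801, O 1314, Ga 579, I 1008.
So from highest to lowest: O > I > B > Ga.

O, I, B, Ga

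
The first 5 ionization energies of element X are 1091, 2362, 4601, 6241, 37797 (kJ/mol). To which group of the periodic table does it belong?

Group 14

Look for the largest jump between consecutive ionization energies: IE5/IE4 ≈ 6.1, far larger than any earlier ratio.
That jump marks the point where a core electron is being removed. So the atom has 4 valence electrons.
A main-group element with 4 valence electrons is in group 14.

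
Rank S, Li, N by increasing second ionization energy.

S < N < Li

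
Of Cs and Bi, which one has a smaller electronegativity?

Cs

Cs is in period 6, group 1; Bi is in period 6, group 15.
EN rises left→right (higher Z_eff, smaller atoms) and falls top→bottom (larger, more shielded atoms).
All lie in period 6, so electronegativity increases left to right.
So Cs has the smaller electronegativity (Cs < Bi).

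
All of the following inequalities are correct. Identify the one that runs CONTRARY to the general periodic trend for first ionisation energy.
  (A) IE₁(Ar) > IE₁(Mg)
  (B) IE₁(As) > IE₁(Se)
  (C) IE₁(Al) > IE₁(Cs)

The general trend: first ionisation energy increases across a period and decreases down a group.
(A) Ar (period 3, group 18) vs Mg (period 3, group 2): the stated order agrees with the simple trend.
(B) As (period 4, group 15) vs Se (period 4, group 16): the stated order contradicts the simple trend.
(C) Al (period 3, group 13) vs Cs (period 6, group 1): the stated order agrees with the simple trend.
The exception is (B): Se (4p⁴) ionizes more easily than half-filled As (4p³).

(B)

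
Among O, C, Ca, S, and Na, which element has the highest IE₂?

Na

Consider each +1 ion: O⁺ still has 5 valence electrons; C⁺ still has 3 valence electrons; Ca⁺ still has 1 valence electron; S⁺ still has 5 valence electrons; Na⁺ is the bare [Ne] core.
Core electrons are held far more tightly than valence electrons, so Na tops the IE_2 order.
Valence configurations: O⁺ [He]2s²2p³, C⁺ [He]2s²2p¹, Ca⁺ [Ar]4s¹, S⁺ [Ne]3s²3p³.
Approximate IE_2 values (kJ/mol): O 3388, C 2353, Ca 1145, S 2252, Na 4562.
Overall IE_2 order: Ca < S < C < O < Na.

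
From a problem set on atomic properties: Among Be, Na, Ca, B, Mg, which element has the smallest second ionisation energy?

Ca

IE_2 is the cost of taking one more electron from the +1 cation: Be⁺ still has 1 valence electron; Na⁺ is the bare [Ne] core; Ca⁺ still has 1 valence electron; B⁺ still has 2 valence electrons; Mg⁺ still has 1 valence electron.
Core electrons are held far more tightly than valence electrons, so Na tops the IE_2 order.
Valence configurations: Be⁺ [He]2s¹, Ca⁺ [Ar]4s¹, B⁺ [He]2s², Mg⁺ [Ne]3s¹.
Approximate IE_2 values (kJ/mol): Be 1757, Na 4562, Ca 1145, B 2427, Mg 1451.
So the second ionization energies run Ca < Mg < Be < B < Na.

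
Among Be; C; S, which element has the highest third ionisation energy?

Be

The third ionization energy removes an electron from the +2 ion. For each element: Be²⁺ is the bare [He] core; C²⁺ still has 2 valence electrons; S²⁺ still has 4 valence electrons.
Pulling an electron out of a noble-gas core costs far more than removing a remaining valence electron, so Be sits at the high end of IE_3.
Valence configurations: C²⁺ [He]2s², S²⁺ [Ne]3s²3p².
Approximate IE_3 values (kJ/mol): Be 14849, C 4620, S 3357.
So the third ionization energies run S < C < Be.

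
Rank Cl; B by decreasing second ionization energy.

After 1 electron has been removed, what remains? Cl⁺ still has 6 valence electrons; B⁺ still has 2 valence electrons.
All are still removing valence electrons, so compare the +1 ions as you would atoms: IE_2 generally rises across a period (higher Z_eff) and falls down a group (larger shell), subject to the usual subshell exceptions.
Valence configurations: Cl⁺ [Ne]3s²3p⁴, B⁺ [He]2s².
The numbers (kJ/mol): Cl 2298, B 2427.
So the second ionization energies run Cl < B.

B > Cl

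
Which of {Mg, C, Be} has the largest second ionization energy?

IE_2 is the cost of taking one more electron from the +1 cation: Mg⁺ still has 1 valence electron; C⁺ still has 3 valence electrons; Be⁺ still has 1 valence electron.
All are still removing valence electrons, so compare the +1 ions as you would atoms: IE_2 generally rises across a period (higher Z_eff) and falls down a group (larger shell), subject to the usual subshell exceptions.
Valence configurations: Mg⁺ [Ne]3s¹, C⁺ [He]2s²2p¹, Be⁺ [He]2s¹.
The numbers (kJ/mol): Mg 1451, C 2353, Be 1757.
So the second ionization energies run Mg < Be < C.

C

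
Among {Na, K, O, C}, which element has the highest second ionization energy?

Na

After 1 electron has been removed, what remains? Na⁺ is the bare [Ne] core; K⁺ is the bare [Ar] core; O⁺ still has 5 valence electrons; C⁺ still has 3 valence electrons.
Usually core removal costs more than valence removal, but here the competition is close: a tightly held n=2 valence electron can cost more to remove than an n=3 core electron, so the actual values have to decide it.
Valence configurations: O⁺ [He]2s²2p³, C⁺ [He]2s²2p¹.
Approximate IE_2 values (kJ/mol): Na 4562, K 3052, O 3388, C 2353.
Putting it together, IE_2: C < K < O < Na.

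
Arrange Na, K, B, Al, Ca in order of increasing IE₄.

K < Ca < Na < Al < B

IE_4 is the cost of taking one more electron from the +3 cation: Na³⁺ is already 2 electrons into the core; K³⁺ is already 2 electrons into the core; B³⁺ is the bare [He] core; Al³⁺ is the bare [Ne] core; Ca³⁺ is already 1 electron into the core.
All of these are removing an electron from a noble-gas core or deeper; the smaller core (lower principal quantum number) is held far more tightly, and within a period the higher nuclear charge binds the same core more tightly.
Approximate IE_4 values (kJ/mol): Na 9543, K 5877, B 25026, Al 11577, Ca 6491.
Hence IE_4: K < Ca < Na < Al < B.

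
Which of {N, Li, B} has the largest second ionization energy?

Li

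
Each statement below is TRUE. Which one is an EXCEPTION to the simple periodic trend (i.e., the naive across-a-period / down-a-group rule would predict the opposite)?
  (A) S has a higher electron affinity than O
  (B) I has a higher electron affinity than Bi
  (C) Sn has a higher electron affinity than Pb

The general trend: electron affinity increases across a period and decreases down a group.
(A) S (period 3, group 16) vs O (period 2, group 16): the stated order contradicts the simple trend.
(B) I (period 5, group 17) vs Bi (period 6, group 15): the stated order agrees with the simple trend.
(C) Sn (period 5, group 14) vs Pb (period 6, group 14): the stated order agrees with the simple trend.
The exception is (A): the compact 2p subshell of O repels the added electron more than S's larger 3p does.

(A)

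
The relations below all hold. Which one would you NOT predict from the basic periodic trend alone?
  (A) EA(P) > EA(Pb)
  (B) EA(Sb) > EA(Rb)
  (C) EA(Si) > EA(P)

The general trend: electron affinity increases across a period and decreases down a group.
(A) P (period 3, group 15) vs Pb (period 6, group 14): the stated order agrees with the simple trend.
(B) Sb (period 5, group 15) vs Rb (period 5, group 1): the stated order agrees with the simple trend.
(C) Si (period 3, group 14) vs P (period 3, group 15): the stated order contradicts the simple trend.
The exception is (C): adding an electron to P's half-filled 3p³ is unfavourable, so Si (3p²) has the more exothermic EA.

(C)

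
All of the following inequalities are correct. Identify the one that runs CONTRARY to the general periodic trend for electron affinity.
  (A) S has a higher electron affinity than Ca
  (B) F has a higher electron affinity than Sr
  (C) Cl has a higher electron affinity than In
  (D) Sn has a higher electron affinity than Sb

(D)

The general trend: electron affinity increases across a period and decreases down a group.
(A) S (period 3, group 16) vs Ca (period 4, group 2): the stated order agrees with the simple trend.
(B) F (period 2, group 17) vs Sr (period 5, group 2): the stated order agrees with the simple trend.
(C) Cl (period 3, group 17) vs In (period 5, group 13): the stated order agrees with the simple trend.
(D) Sn (period 5, group 14) vs Sb (period 5, group 15): the stated order contradicts the simple trend.
The exception is (D): adding an electron to Sb's half-filled 5p³ is unfavourable, so Sn has the more exothermic EA.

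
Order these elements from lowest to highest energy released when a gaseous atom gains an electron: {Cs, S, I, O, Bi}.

Cs < Bi < O < S < I

EA tends to increase across a period and decrease down a group, though the pattern is less regular than for IE or radius.
These span different periods and groups, so the two trends combine.
Bi > Cs: both are in period 6; the period trend gives Bi the larger value.
O > Bi: relative to Bi, both the across-period and down-group shifts push O's electron affinity up.
S > O: this pair runs against the simple trend — see the exception note.
I > S: period and group pull opposite ways; the across-period shift dominates (295 vs 200 kJ/mol).
Note the exception: S has a higher electron affinity than O, contrary to the simple trend — the compact 2p subshell of O repels the added electron more than S's larger 3p does.
Approximate values (kJ/mol): O 141, S 200, I 295, Cs 46, Bi 91.
So from lowest to highest: Cs < Bi < O < S < I.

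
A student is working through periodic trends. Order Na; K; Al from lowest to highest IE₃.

IE_3 is the cost of taking one more electron from the +2 cation: Na²⁺ is already 1 electron into the core; K²⁺ is already 1 electron into the core; Al²⁺ still has 1 valence electron.
Pulling an electron out of a noble-gas core costs far more than removing a remaining valence electron, so K and Na sit at the high end of IE_3.
Tabulated IE_3 (kJ/mol): Na 6910, K 4420, Al 2745.
Hence IE_3: Al < K < Na.

Al < K < Na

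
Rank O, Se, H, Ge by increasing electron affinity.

H, Ge, O, Se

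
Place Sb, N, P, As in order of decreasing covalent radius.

Sb, As, P, N

Atomic radius shrinks across a period as nuclear charge pulls the same shell inward, and grows down a group as new shells are added.
All are in group 15, so atomic radius increases down the group.
So from largest to smallest: Sb > As > P > N.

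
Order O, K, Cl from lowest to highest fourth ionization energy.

Cl, K, O

Consider each +3 ion: O³⁺ still has 3 valence electrons; K³⁺ is already 2 electrons into the core; Cl³⁺ still has 4 valence electrons.
Usually core removal costs more than valence removal, but here the competition is close: a tightly held n=2 valence electron can cost more to remove than an n=3 core electron, so the actual values have to decide it.
Valence configurations: O³⁺ [He]2s²2p¹, Cl³⁺ [Ne]3s²3p².
The numbers (kJ/mol): O 7469, K 5877, Cl 5159.
Overall IE_4 order: Cl < K < O.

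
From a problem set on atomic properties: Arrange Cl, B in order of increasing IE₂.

Cl < B

The second ionization energy removes an electron from the +1 ion. For each element: Cl⁺ still has 6 valence electrons; B⁺ still has 2 valence electrons.
All are still removing valence electrons, so compare the +1 ions as you would atoms: IE_2 generally rises across a period (higher Z_eff) and falls down a group (larger shell), subject to the usual subshell exceptions.
Valence configurations: Cl⁺ [Ne]3s²3p⁴, B⁺ [He]2s².
Tabulated IE_2 (kJ/mol): Cl 2298, B 2427.
Hence IE_2: Cl < B.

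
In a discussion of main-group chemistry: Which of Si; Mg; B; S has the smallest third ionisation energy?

Si

Consider each +2 ion: Si²⁺ still has 2 valence electrons; Mg²⁺ is the bare [Ne] core; B²⁺ still has 1 valence electron; S²⁺ still has 4 valence electrons.
Core electrons are held far more tightly than valence electrons, so Mg tops the IE_3 order.
Valence configurations: Si²⁺ [Ne]3s², B²⁺ [He]2s¹, S²⁺ [Ne]3s²3p².
Tabulated IE_3 (kJ/mol): Si 3232, Mg 7733, B 3660, S 3357.
Overall IE_3 order: Si < S < B < Mg.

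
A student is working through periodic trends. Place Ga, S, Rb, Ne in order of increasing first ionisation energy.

Rb < Ga < S < Ne

Removing the outermost electron gets harder across a period and easier down a group.
Neither a single period nor a single group — weigh both effects.
Ga > Rb: both effects reinforce here, so Ga is clearly the higher of the two.
S > Ga: relative to Ga, both the across-period and down-group shifts push S's first ionization energy up.
Ne > S: relative to S, both the across-period and down-group shifts push Ne's first ionization energy up.
Approximate values (kJ/mol): Ne 2081, S 1000, Ga 579, Rb 403.
So from lowest to highest: Rb < Ga < S < Ne.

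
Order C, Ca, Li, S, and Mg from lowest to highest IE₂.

IE_2 is the cost of taking one more electron from the +1 cation: C⁺ still has 3 valence electrons; Ca⁺ still has 1 valence electron; Li⁺ is the bare [He] core; S⁺ still has 5 valence electrons; Mg⁺ still has 1 valence electron.
Breaking into a closed-shell core is much more expensive than removing a leftover valence electron — Li has the largest IE_2 here.
Valence configurations: C⁺ [He]2s²2p¹, Ca⁺ [Ar]4s¹, S⁺ [Ne]3s²3p³, Mg⁺ [Ne]3s¹.
Approximate IE_2 values (kJ/mol): C 2353, Ca 1145, Li 7298, S 2252, Mg 1451.
So the second ionization energies run Ca < Mg < S < C < Li.

Ca < Mg < S < C < Li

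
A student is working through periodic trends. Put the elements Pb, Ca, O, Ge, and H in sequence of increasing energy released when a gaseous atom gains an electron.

Ca < Pb < H < Ge < O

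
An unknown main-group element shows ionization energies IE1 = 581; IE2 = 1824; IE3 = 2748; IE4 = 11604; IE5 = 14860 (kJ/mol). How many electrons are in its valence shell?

3

Look for the largest jump between consecutive ionization energies: IE4/IE3 ≈ 4.2, far larger than any earlier ratio.
That jump marks the point where a core electron is being removed. So the atom has 3 valence electrons.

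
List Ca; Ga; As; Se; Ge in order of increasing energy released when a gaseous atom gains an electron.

Ca < Ga < As < Ge < Se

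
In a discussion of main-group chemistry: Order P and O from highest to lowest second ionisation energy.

O > P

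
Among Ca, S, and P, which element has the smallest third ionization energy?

P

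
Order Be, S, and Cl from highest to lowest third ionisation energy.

Consider each +2 ion: Be²⁺ is the bare [He] core; S²⁺ still has 4 valence electrons; Cl²⁺ still has 5 valence electrons.
Breaking into a closed-shell core is much more expensive than removing a leftover valence electron — Be has the largest IE_3 here.
Valence configurations: S²⁺ [Ne]3s²3p², Cl²⁺ [Ne]3s²3p³.
The numbers (kJ/mol): Be 14849, S 3357, Cl 3822.
Hence IE_3: S < Cl < Be.

Be > Cl > S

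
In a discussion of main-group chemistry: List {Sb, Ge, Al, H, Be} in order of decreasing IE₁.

H is in period 1, group 1; Be is in period 2, group 2; Al is in period 3, group 13; Ge is in period 4, group 14; Sb is in period 5, group 15.
Removing the outermost electron gets harder across a period and easier down a group.
A diagonal step moves right (one effect) and down (the opposite effect) at once.
Ge > Al: the two effects oppose for this pair; the across-period effect wins (762 vs 578 kJ/mol).
Sb > Ge: period and group pull opposite ways; the across-period shift dominates (831 vs 762 kJ/mol).
Be > Sb: period and group pull opposite ways; the down-group shift dominates (900 vs 831 kJ/mol).
H > Be: period and group pull opposite ways; the down-group shift dominates (1312 vs 900 kJ/mol).
For reference (kJ/mol): H 1312, Be 900, Al 578, Ge 762, Sb 831.
So from highest to lowest: H > Be > Sb > Ge > Al.

H > Be > Sb > Ge > Al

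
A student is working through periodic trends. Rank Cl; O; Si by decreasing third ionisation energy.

After 2 electrons have been removed, what remains? Cl²⁺ still has 5 valence electrons; O²⁺ still has 4 valence electrons; Si²⁺ still has 2 valence electrons.
All are still removing valence electrons, so compare the +2 ions as you would atoms: IE_3 generally rises across a period (higher Z_eff) and falls down a group (larger shell), subject to the usual subshell exceptions.
Valence configurations: Cl²⁺ [Ne]3s²3p³, O²⁺ [He]2s²2p², Si²⁺ [Ne]3s².
Tabulated IE_3 (kJ/mol): Cl 3822, O 5300, Si 3232.
So the third ionization energies run Si < Cl < O.

O, Cl, Si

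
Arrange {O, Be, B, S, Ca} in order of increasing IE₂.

Ca < Be < S < B < O

IE_2 is the cost of taking one more electron from the +1 cation: O⁺ still has 5 valence electrons; Be⁺ still has 1 valence electron; B⁺ still has 2 valence electrons; S⁺ still has 5 valence electrons; Ca⁺ still has 1 valence electron.
All are still removing valence electrons, so compare the +1 ions as you would atoms: IE_2 generally rises across a period (higher Z_eff) and falls down a group (larger shell), subject to the usual subshell exceptions.
Valence configurations: O⁺ [He]2s²2p³, Be⁺ [He]2s¹, B⁺ [He]2s², S⁺ [Ne]3s²3p³, Ca⁺ [Ar]4s¹.
Tabulated IE_2 (kJ/mol): O 3388, Be 1757, B 2427, S 2252, Ca 1145.
Putting it together, IE_2: Ca < Be < S < B < O.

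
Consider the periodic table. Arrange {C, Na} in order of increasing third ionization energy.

C < Na

IE_3 is the cost of taking one more electron from the +2 cation: C²⁺ still has 2 valence electrons; Na²⁺ is already 1 electron into the core.
Core electrons are held far more tightly than valence electrons, so Na tops the IE_3 order.
The numbers (kJ/mol): C 4620, Na 6910.
So the third ionization energies run C < Na.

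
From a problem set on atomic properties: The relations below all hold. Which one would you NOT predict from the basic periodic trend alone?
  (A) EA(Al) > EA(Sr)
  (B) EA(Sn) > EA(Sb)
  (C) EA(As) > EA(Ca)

The general trend: electron affinity increases across a period and decreases down a group.
(A) Al (period 3, group 13) vs Sr (period 5, group 2): the stated order agrees with the simple trend.
(B) Sn (period 5, group 14) vs Sb (period 5, group 15): the stated order contradicts the simple trend.
(C) As (period 4, group 15) vs Ca (period 4, group 2): the stated order agrees with the simple trend.
The exception is (B): adding an electron to Sb's half-filled 5p³ is unfavourable, so Sn has the more exothermic EA.

(B)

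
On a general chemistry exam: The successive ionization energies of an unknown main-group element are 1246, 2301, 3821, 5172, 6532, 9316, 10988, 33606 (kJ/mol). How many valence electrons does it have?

7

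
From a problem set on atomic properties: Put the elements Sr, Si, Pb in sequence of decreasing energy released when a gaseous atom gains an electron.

Si > Pb > Sr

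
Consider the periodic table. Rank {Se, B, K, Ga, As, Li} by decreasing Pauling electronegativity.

Se > As > B > Ga > Li > K

Li is in period 2, group 1; B is in period 2, group 13; K is in period 4, group 1; Ga is in period 4, group 13; As is in period 4, group 15; Se is in period 4, group 16.
Atoms toward the upper right of the periodic table pull bonding electrons most strongly.
These span different periods and groups, so the two trends combine.
Li > K: Li sits above K in group 1, so the down-group effect alone puts Li higher.
Ga > Li: period and group pull opposite ways; the across-period shift dominates (1.81 vs 0.98).
B > Ga: B sits above Ga in group 13, so the down-group effect alone puts B higher.
As > B: period and group pull opposite ways; the across-period shift dominates (2.18 vs 2.04).
Se > As: both are in period 4; the period trend gives Se the larger value.
For reference (Pauling): Li 0.98, B 2.04, K 0.82, Ga 1.81, As 2.18, Se 2.55.
So from highest to lowest: Se > As > B > Ga > Li > K.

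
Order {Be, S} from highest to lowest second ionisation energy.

S > Be

Consider each +1 ion: Be⁺ still has 1 valence electron; S⁺ still has 5 valence electrons.
All are still removing valence electrons, so compare the +1 ions as you would atoms: IE_2 generally rises across a period (higher Z_eff) and falls down a group (larger shell), subject to the usual subshell exceptions.
Valence configurations: Be⁺ [He]2s¹, S⁺ [Ne]3s²3p³.
The numbers (kJ/mol): Be 1757, S 2252.
Overall IE_2 order: Be < S.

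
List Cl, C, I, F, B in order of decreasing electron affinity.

Cl, F, I, C, B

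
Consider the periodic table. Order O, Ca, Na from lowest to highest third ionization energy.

The third ionization energy removes an electron from the +2 ion. For each element: O²⁺ still has 4 valence electrons; Ca²⁺ is the bare [Ar] core; Na²⁺ is already 1 electron into the core.
Usually core removal costs more than valence removal, but here the competition is close: a tightly held n=2 valence electron can cost more to remove than an n=3 core electron, so the actual values have to decide it.
Tabulated IE_3 (kJ/mol): O 5300, Ca 4912, Na 6910.
Putting it together, IE_3: Ca < O < Na.

Ca < O < Na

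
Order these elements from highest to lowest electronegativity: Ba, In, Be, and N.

N > In > Be > Ba

Be is in period 2, group 2; N is in period 2, group 15; In is in period 5, group 13; Ba is in period 6, group 2.
Smaller atoms with higher effective nuclear charge are more electronegative.
These span different periods and groups, so the two trends combine.
Be > Ba: Be sits above Ba in group 2, so the down-group effect alone puts Be higher.
In > Be: the two effects oppose for this pair; the across-period effect wins (1.78 vs 1.57).
N > In: relative to In, both the across-period and down-group shifts push N's electronegativity up.
For reference (Pauling): Be 1.57, N 3.04, In 1.78, Ba 0.89.
So from highest to lowest: N > In > Be > Ba.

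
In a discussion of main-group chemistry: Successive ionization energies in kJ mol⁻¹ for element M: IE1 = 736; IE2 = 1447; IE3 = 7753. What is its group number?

Look for the largest jump between consecutive ionization energies: IE3/IE2 ≈ 5.4, far larger than any earlier ratio.
That jump marks the point where a core electron is being removed. So the atom has 2 valence electrons.
A main-group element with 2 valence electrons is in group 2.

Group 2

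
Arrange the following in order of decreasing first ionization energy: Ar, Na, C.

Ar, C, Na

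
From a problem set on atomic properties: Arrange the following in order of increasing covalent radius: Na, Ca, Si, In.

Na is in period 3, group 1; Si is in period 3, group 14; Ca is in period 4, group 2; In is in period 5, group 13.
Across a period the added protons contract the valence shell; down a group each new principal shell makes the atom larger.
These span different periods and groups, so the two trends combine.
In > Si: relative to Si, both the across-period and down-group shifts push In's atomic radius up.
Na > In: period and group pull opposite ways; the across-period shift dominates (155 vs 142 pm).
Ca > Na: the two effects oppose for this pair; the down-group effect wins (171 vs 155 pm).
For reference (pm): Na 155, Si 116, Ca 171, In 142.
So from smallest to largest: Si < In < Na < Ca.

Si < In < Na < Ca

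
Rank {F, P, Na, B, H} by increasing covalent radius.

H, F, B, P, Na

Moving right in a period, electrons are added to the same shell under a stronger nuclear pull, so atoms get smaller; moving down, a new shell is opened and atoms get larger.
Here both period and group differ, so the two effects have to be weighed against each other.
F > H: the two effects oppose for this pair; the down-group effect wins (64 vs 32 pm).
B > F: both are in period 2; the period trend gives B the larger value.
P > B: the two effects oppose for this pair; the down-group effect wins (111 vs 85 pm).
Na > P: Na lies to the left of P in period 3, so the across-period effect alone puts Na larger.
Approximate values (pm): H 32, B 85, F 64, Na 155, P 111.
So from smallest to largest: H < F < B < P < Na.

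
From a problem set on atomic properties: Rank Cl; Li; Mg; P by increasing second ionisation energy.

After 1 electron has been removed, what remains? Cl⁺ still has 6 valence electrons; Li⁺ is the bare [He] core; Mg⁺ still has 1 valence electron; P⁺ still has 4 valence electrons.
Breaking into a closed-shell core is much more expensive than removing a leftover valence electron — Li has the largest IE_2 here.
Valence configurations: Cl⁺ [Ne]3s²3p⁴, Mg⁺ [Ne]3s¹, P⁺ [Ne]3s²3p².
Approximate IE_2 values (kJ/mol): Cl 2298, Li 7298, Mg 1451, P 1907.
So the second ionization energies run Mg < P < Cl < Li.

Mg, P, Cl, Li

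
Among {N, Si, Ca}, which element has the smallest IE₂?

IE_2 is the cost of taking one more electron from the +1 cation: N⁺ still has 4 valence electrons; Si⁺ still has 3 valence electrons; Ca⁺ still has 1 valence electron.
All are still removing valence electrons, so compare the +1 ions as you would atoms: IE_2 generally rises across a period (higher Z_eff) and falls down a group (larger shell), subject to the usual subshell exceptions.
Valence configurations: N⁺ [He]2s²2p², Si⁺ [Ne]3s²3p¹, Ca⁺ [Ar]4s¹.
Tabulated IE_2 (kJ/mol): N 2856, Si 1577, Ca 1145.
Overall IE_2 order: Ca < Si < N.

Ca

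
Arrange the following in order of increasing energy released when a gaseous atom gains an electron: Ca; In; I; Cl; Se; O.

Ca < In < O < Se < I < Cl

Adding an electron releases more energy for atoms nearer the top right (short of the noble gases).
These span different periods and groups, so the two trends combine.
In > Ca: the two effects oppose for this pair; the across-period effect wins (29 vs 2 kJ/mol).
O > In: relative to In, both the across-period and down-group shifts push O's electron affinity up.
Se > O: this pair runs against the simple trend — see the exception note.
I > Se: the two effects oppose for this pair; the across-period effect wins (295 vs 195 kJ/mol).
Cl > I: Cl sits above I in group 17, so the down-group effect alone puts Cl higher.
Note the exception: Se has a higher electron affinity than O, contrary to the simple trend — O's compact 2p subshell gives strong electron–electron repulsion on the added electron.
Tabulated electron affinity (kJ/mol): O 141, Cl 349, Ca 2, Se 195, In 29, I 295.
So from lowest to highest: Ca < In < O < Se < I < Cl.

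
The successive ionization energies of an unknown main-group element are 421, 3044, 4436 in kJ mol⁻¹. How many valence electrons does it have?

Look for the largest jump between consecutive ionization energies: IE2/IE1 ≈ 7.2, far larger than any earlier ratio.
That jump marks the point where a core electron is being removed. So the atom has 1 valence electron.

1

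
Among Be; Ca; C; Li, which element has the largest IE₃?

The third ionization energy removes an electron from the +2 ion. For each element: Be²⁺ is the bare [He] core; Ca²⁺ is the bare [Ar] core; C²⁺ still has 2 valence electrons; Li²⁺ is already 1 electron into the core.
Core electrons are held far more tightly than valence electrons, so Ca, Li and Be top the IE_3 order.
The numbers (kJ/mol): Be 14849, Ca 4912, C 4620, Li 11815.
Hence IE_3: C < Ca < Li < Be.

Be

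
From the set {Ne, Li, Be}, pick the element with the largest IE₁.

Ne

Li is in period 2, group 1; Be is in period 2, group 2; Ne is in period 2, group 18.
IE₁ increases left→right with effective nuclear charge and decreases top→bottom as the valence shell moves farther out.
All lie in period 2, so first ionization energy increases left to right.
The largest IE₁ among these belongs to Ne.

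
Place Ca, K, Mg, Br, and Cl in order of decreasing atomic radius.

K > Ca > Mg > Br > Cl

Moving right in a period, electrons are added to the same shell under a stronger nuclear pull, so atoms get smaller; moving down, a new shell is opened and atoms get larger.
Neither a single period nor a single group — weigh both effects.
Br > Cl: they share group 17; the group trend gives Br the larger value.
Mg > Br: period and group pull opposite ways; the across-period shift dominates (139 vs 114 pm).
Ca > Mg: Ca sits below Mg in group 2, so the down-group effect alone puts Ca larger.
K > Ca: K lies to the left of Ca in period 4, so the across-period effect alone puts K larger.
For reference (pm): Mg 139, Cl 99, K 196, Ca 171, Br 114.
So from largest to smallest: K > Ca > Mg > Br > Cl.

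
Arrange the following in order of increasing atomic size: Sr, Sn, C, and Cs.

C < Sn < Sr < Cs

C is in period 2, group 14; Sr is in period 5, group 2; Sn is in period 5, group 14; Cs is in period 6, group 1.
Moving right in a period, electrons are added to the same shell under a stronger nuclear pull, so atoms get smaller; moving down, a new shell is opened and atoms get larger.
Here both period and group differ, so the two effects have to be weighed against each other.
Sn > C: Sn sits below C in group 14, so the down-group effect alone puts Sn larger.
Sr > Sn: both are in period 5; the period trend gives Sr the larger value.
Cs > Sr: both effects reinforce here, so Cs is clearly the larger of the two.
Approximate values (pm): C 75, Sr 185, Sn 140, Cs 232.
So from smallest to largest: C < Sn < Sr < Cs.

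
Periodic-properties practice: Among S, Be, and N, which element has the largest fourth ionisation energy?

Be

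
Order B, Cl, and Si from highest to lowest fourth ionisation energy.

The fourth ionization energy removes an electron from the +3 ion. For each element: B³⁺ is the bare [He] core; Cl³⁺ still has 4 valence electrons; Si³⁺ still has 1 valence electron.
Breaking into a closed-shell core is much more expensive than removing a leftover valence electron — B has the largest IE_4 here.
Valence configurations: Cl³⁺ [Ne]3s²3p², Si³⁺ [Ne]3s¹.
Tabulated IE_4 (kJ/mol): B 25026, Cl 5159, Si 4356.
So the fourth ionization energies run Si < Cl < B.

B > Cl > Si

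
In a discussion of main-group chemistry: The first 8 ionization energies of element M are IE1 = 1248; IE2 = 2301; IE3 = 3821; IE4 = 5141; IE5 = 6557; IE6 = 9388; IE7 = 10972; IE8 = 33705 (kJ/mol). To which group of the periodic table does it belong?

Look for the largest jump between consecutive ionization energies: IE8/IE7 ≈ 3.1, far larger than any earlier ratio.
That jump marks the point where a core electron is being removed. So the atom has 7 valence electrons.
A main-group element with 7 valence electrons is in group 17.

Group 17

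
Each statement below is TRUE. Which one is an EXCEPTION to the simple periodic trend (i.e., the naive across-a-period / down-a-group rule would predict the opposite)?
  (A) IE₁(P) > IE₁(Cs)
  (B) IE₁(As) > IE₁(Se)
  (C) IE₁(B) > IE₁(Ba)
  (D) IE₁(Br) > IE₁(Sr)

The general trend: IE₁ increases across a period and decreases down a group.
(A) P (period 3, group 15) vs Cs (period 6, group 1): the stated order agrees with the simple trend.
(B) As (period 4, group 15) vs Se (period 4, group 16): the stated order contradicts the simple trend.
(C) B (period 2, group 13) vs Ba (period 6, group 2): the stated order agrees with the simple trend.
(D) Br (period 4, group 17) vs Sr (period 5, group 2): the stated order agrees with the simple trend.
The exception is (B): Se (4p⁴) ionizes more easily than half-filled As (4p³).

(B)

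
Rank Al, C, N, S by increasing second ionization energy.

Al < S < C < N

The second ionization energy removes an electron from the +1 ion. For each element: Al⁺ still has 2 valence electrons; C⁺ still has 3 valence electrons; N⁺ still has 4 valence electrons; S⁺ still has 5 valence electrons.
All are still removing valence electrons, so compare the +1 ions as you would atoms: IE_2 generally rises across a period (higher Z_eff) and falls down a group (larger shell), subject to the usual subshell exceptions.
Valence configurations: Al⁺ [Ne]3s², C⁺ [He]2s²2p¹, N⁺ [He]2s²2p², S⁺ [Ne]3s²3p³.
Tabulated IE_2 (kJ/mol): Al 1817, C 2353, N 2856, S 2252.
So the second ionization energies run Al < S < C < N.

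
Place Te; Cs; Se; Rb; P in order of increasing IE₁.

Cs < Rb < Te < Se < P

P is in period 3, group 15; Se is in period 4, group 16; Rb is in period 5, group 1; Te is in period 5, group 16; Cs is in period 6, group 1.
First ionization energy rises across a period (greater Z_eff holds electrons more tightly) and falls down a group (valence electrons are farther from the nucleus).
Neither a single period nor a single group — weigh both effects.
Rb > Cs: Rb sits above Cs in group 1, so the down-group effect alone puts Rb higher.
Te > Rb: Te lies to the right of Rb in period 5, so the across-period effect alone puts Te higher.
Se > Te: they share group 16; the group trend gives Se the larger value.
P > Se: period and group pull opposite ways; the down-group shift dominates (1012 vs 941 kJ/mol).
For reference (kJ/mol): P 1012, Se 941, Rb 403, Te 869, Cs 376.
So from lowest to highest: Cs < Rb < Te < Se < P.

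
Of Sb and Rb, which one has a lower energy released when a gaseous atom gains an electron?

Rb

Adding an electron releases more energy for atoms nearer the top right (short of the noble gases).
All lie in period 5, so electron affinity increases left to right.
So Rb has the lower energy released when a gaseous atom gains an electron (Rb < Sb).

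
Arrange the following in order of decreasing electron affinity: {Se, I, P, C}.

Electron affinity generally becomes more exothermic across a period toward the halogens and less exothermic down a group.
These sit on a diagonal, where the across-period and down-group effects partly cancel.
C > P: period and group pull opposite ways; the down-group shift dominates (122 vs 72 kJ/mol).
Se > C: period and group pull opposite ways; the across-period shift dominates (195 vs 122 kJ/mol).
I > Se: period and group pull opposite ways; the across-period shift dominates (295 vs 195 kJ/mol).
Approximate values (kJ/mol): C 122, P 72, Se 195, I 295.
So from highest to lowest: I > Se > C > P.

I > Se > C > P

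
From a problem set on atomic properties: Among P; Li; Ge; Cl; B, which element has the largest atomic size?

Li is in period 2, group 1; B is in period 2, group 13; P is in period 3, group 15; Cl is in period 3, group 17; Ge is in period 4, group 14.
Across a period the added protons contract the valence shell; down a group each new principal shell makes the atom larger.
Neither a single period nor a single group — weigh both effects.
Cl > B: the two effects oppose for this pair; the down-group effect wins (99 vs 85 pm).
P > Cl: P lies to the left of Cl in period 3, so the across-period effect alone puts P larger.
Ge > P: relative to P, both the across-period and down-group shifts push Ge's atomic radius up.
Li > Ge: the two effects oppose for this pair; the across-period effect wins (133 vs 121 pm).
Tabulated atomic radius (pm): Li 133, B 85, P 111, Cl 99, Ge 121.
The largest atomic size among these belongs to Li.

Li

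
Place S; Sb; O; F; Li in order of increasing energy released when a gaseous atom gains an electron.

Li is in period 2, group 1; O is in period 2, group 16; F is in period 2, group 17; S is in period 3, group 16; Sb is in period 5, group 15.
Atoms with high Z_eff and room in the valence shell (especially the halogens) have the most exothermic electron affinities.
These span different periods and groups, so the two trends combine.
Sb > Li: period and group pull opposite ways; the across-period shift dominates (103 vs 60 kJ/mol).
O > Sb: both effects reinforce here, so O is clearly the higher of the two.
S > O: this pair runs against the simple trend — see the exception note.
F > S: both effects reinforce here, so F is clearly the higher of the two.
Note the exception: S has a higher electron affinity than O, contrary to the simple trend — the compact 2p subshell of O repels the added electron more than S's larger 3p does.
Tabulated electron affinity (kJ/mol): Li 60, O 141, F 328, S 200, Sb 103.
So from lowest to highest: Li < Sb < O < S < F.

Li < Sb < O < S < F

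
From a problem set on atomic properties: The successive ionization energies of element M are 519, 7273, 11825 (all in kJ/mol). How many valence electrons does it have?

Look for the largest jump between consecutive ionization energies: IE2/IE1 ≈ 14.0, far larger than any earlier ratio.
That jump marks the point where a core electron is being removed. So the atom has 1 valence electron.

1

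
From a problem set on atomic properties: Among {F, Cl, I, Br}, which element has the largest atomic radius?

I

Moving right in a period, electrons are added to the same shell under a stronger nuclear pull, so atoms get smaller; moving down, a new shell is opened and atoms get larger.
All are in group 17, so atomic radius increases down the group.
The largest atomic radius among these belongs to I.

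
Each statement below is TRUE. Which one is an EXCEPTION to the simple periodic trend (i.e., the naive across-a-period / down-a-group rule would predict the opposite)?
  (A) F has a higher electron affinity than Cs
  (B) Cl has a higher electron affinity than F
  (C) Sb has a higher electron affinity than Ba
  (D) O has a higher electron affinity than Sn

The general trend: electron affinity increases across a period and decreases down a group.
(A) F (period 2, group 17) vs Cs (period 6, group 1): the stated order agrees with the simple trend.
(B) Cl (period 3, group 17) vs F (period 2, group 17): the stated order contradicts the simple trend.
(C) Sb (period 5, group 15) vs Ba (period 6, group 2): the stated order agrees with the simple trend.
(D) O (period 2, group 16) vs Sn (period 5, group 14): the stated order agrees with the simple trend.
The exception is (B): F's small 2p subshell makes the incoming electron feel strong e⁻–e⁻ repulsion, so Cl actually releases more energy on gaining an electron.

(B)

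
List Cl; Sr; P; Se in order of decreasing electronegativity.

P is in period 3, group 15; Cl is in period 3, group 17; Se is in period 4, group 16; Sr is in period 5, group 2.
Electronegativity increases across a period and decreases down a group, tracking effective nuclear charge and atomic size.
Neither a single period nor a single group — weigh both effects.
P > Sr: relative to Sr, both the across-period and down-group shifts push P's electronegativity up.
Se > P: period and group pull opposite ways; the across-period shift dominates (2.55 vs 2.19).
Cl > Se: relative to Se, both the across-period and down-group shifts push Cl's electronegativity up.
Approximate values (Pauling): P 2.19, Cl 3.16, Se 2.55, Sr 0.95.
So from highest to lowest: Cl > Se > P > Sr.

Cl > Se > P > Sr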